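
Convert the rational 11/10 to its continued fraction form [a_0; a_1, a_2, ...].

[1; 10]

Run the Euclidean algorithm on 11 and 10; the successive quotients are the partial quotients a_0, a_1, ... (each step inverts the fractional part left over by the previous one):
  11 = 1*10 + 1, so a_0 = 1.
  10 = 10*1 + 0, so a_1 = 10.
The remainder reaches 0 after 2 divisions, so the expansion has 2 partial quotients, read off in order.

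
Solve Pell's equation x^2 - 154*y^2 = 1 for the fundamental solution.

First expand sqrt(154) as a continued fraction. With x_i = (sqrt(154) + m_i)/d_i and (m_0, d_0) = (0, 1): a_0 = floor(sqrt(154)) = 12, since 12^2 = 144 <= 154 < 169 = 13^2.
Iterate m_{i+1} = d_i*a_i - m_i, d_{i+1} = (154 - m_{i+1}^2)/d_i, a_{i+1} = floor((a_0 + m_{i+1})/d_{i+1}):
  m_1 = 1*12 - 0 = 12, d_1 = (154 - 12^2)/1 = 10/1 = 10, a_1 = floor((12 + 12)/10) = 2.
  m_2 = 10*2 - 12 = 8, d_2 = (154 - 8^2)/10 = 90/10 = 9, a_2 = floor((12 + 8)/9) = 2.
  m_3 = 9*2 - 8 = 10, d_3 = (154 - 10^2)/9 = 54/9 = 6, a_3 = floor((12 + 10)/6) = 3.
  m_4 = 6*3 - 10 = 8, d_4 = (154 - 8^2)/6 = 90/6 = 15, a_4 = floor((12 + 8)/15) = 1.
  m_5 = 15*1 - 8 = 7, d_5 = (154 - 7^2)/15 = 105/15 = 7, a_5 = floor((12 + 7)/7) = 2.
  m_6 = 7*2 - 7 = 7, d_6 = (154 - 7^2)/7 = 105/7 = 15, a_6 = floor((12 + 7)/15) = 1.
  m_7 = 15*1 - 7 = 8, d_7 = (154 - 8^2)/15 = 90/15 = 6, a_7 = floor((12 + 8)/6) = 3.
  m_8 = 6*3 - 8 = 10, d_8 = (154 - 10^2)/6 = 54/6 = 9, a_8 = floor((12 + 10)/9) = 2.
  m_9 = 9*2 - 10 = 8, d_9 = (154 - 8^2)/9 = 90/9 = 10, a_9 = floor((12 + 8)/10) = 2.
  m_10 = 10*2 - 8 = 12, d_10 = (154 - 12^2)/10 = 10/10 = 1, a_10 = floor((12 + 12)/1) = 24.
  m_11 = 1*24 - 12 = 12, d_11 = (154 - 12^2)/1 = 10/1 = 10: (m_11, d_11) = (m_1, d_1) = (12, 10), so from here the quotients repeat a_1, ..., a_10; the period length is 10.
So sqrt(154) = [12; (2, 2, 3, 1, 2, 1, 3, 2, 2, 24)] with period length k = 10.
k is even, so the fundamental solution of x^2 - 154y^2 = 1 is (p_{k-1}, q_{k-1}) = (p_9, q_9); compute convergents through index 9.
Convergents (p_i = a_i*p_{i-1} + p_{i-2}, q_i = a_i*q_{i-1} + q_{i-2} with p_{-2}=0, p_{-1}=1, q_{-2}=1, q_{-1}=0):
  i=0: a_0=12, p_0 = 12*1 + 0 = 12, q_0 = 12*0 + 1 = 1.
  i=1: a_1=2, p_1 = 2*12 + 1 = 25, q_1 = 2*1 + 0 = 2.
  i=2: a_2=2, p_2 = 2*25 + 12 = 62, q_2 = 2*2 + 1 = 5.
  i=3: a_3=3, p_3 = 3*62 + 25 = 211, q_3 = 3*5 + 2 = 17.
  i=4: a_4=1, p_4 = 1*211 + 62 = 273, q_4 = 1*17 + 5 = 22.
  i=5: a_5=2, p_5 = 2*273 + 211 = 757, q_5 = 2*22 + 17 = 61.
  i=6: a_6=1, p_6 = 1*757 + 273 = 1030, q_6 = 1*61 + 22 = 83.
  i=7: a_7=3, p_7 = 3*1030 + 757 = 3847, q_7 = 3*83 + 61 = 310.
  i=8: a_8=2, p_8 = 2*3847 + 1030 = 8724, q_8 = 2*310 + 83 = 703.
  i=9: a_9=2, p_9 = 2*8724 + 3847 = 21295, q_9 = 2*703 + 310 = 1716.
Check: 21295^2 - 154*1716^2 = 453477025 - 453477024 = 1, so (x, y) = (21295, 1716) solves the equation, and by the theorem it is the least positive solution.

(x, y) = (21295, 1716)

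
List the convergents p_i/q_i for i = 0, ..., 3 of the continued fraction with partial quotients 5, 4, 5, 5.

5/1, 21/4, 110/21, 571/109

Using the convergent recurrence p_i = a_i*p_{i-1} + p_{i-2}, q_i = a_i*q_{i-1} + q_{i-2} with p_{-2}=0, p_{-1}=1, q_{-2}=1, q_{-1}=0:
  i=0: a_0=5, p_0 = 5*1 + 0 = 5, q_0 = 5*0 + 1 = 1.
  i=1: a_1=4, p_1 = 4*5 + 1 = 21, q_1 = 4*1 + 0 = 4.
  i=2: a_2=5, p_2 = 5*21 + 5 = 110, q_2 = 5*4 + 1 = 21.
  i=3: a_3=5, p_3 = 5*110 + 21 = 571, q_3 = 5*21 + 4 = 109.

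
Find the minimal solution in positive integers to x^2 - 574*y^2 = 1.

First expand sqrt(574) as a continued fraction. With x_i = (sqrt(574) + m_i)/d_i and (m_0, d_0) = (0, 1): a_0 = floor(sqrt(574)) = 23, since 23^2 = 529 <= 574 < 576 = 24^2.
Iterate m_{i+1} = d_i*a_i - m_i, d_{i+1} = (574 - m_{i+1}^2)/d_i, a_{i+1} = floor((a_0 + m_{i+1})/d_{i+1}):
  m_1 = 1*23 - 0 = 23, d_1 = (574 - 23^2)/1 = 45/1 = 45, a_1 = floor((23 + 23)/45) = 1.
  m_2 = 45*1 - 23 = 22, d_2 = (574 - 22^2)/45 = 90/45 = 2, a_2 = floor((23 + 22)/2) = 22.
  m_3 = 2*22 - 22 = 22, d_3 = (574 - 22^2)/2 = 90/2 = 45, a_3 = floor((23 + 22)/45) = 1.
  m_4 = 45*1 - 22 = 23, d_4 = (574 - 23^2)/45 = 45/45 = 1, a_4 = floor((23 + 23)/1) = 46.
  m_5 = 1*46 - 23 = 23, d_5 = (574 - 23^2)/1 = 45/1 = 45: (m_5, d_5) = (m_1, d_1) = (23, 45), so from here the quotients repeat a_1, ..., a_4; the period length is 4.
So sqrt(574) = [23; (1, 22, 1, 46)] with period length k = 4.
k is even, so the fundamental solution of x^2 - 574y^2 = 1 is (p_{k-1}, q_{k-1}) = (p_3, q_3); compute convergents through index 3.
Convergents (p_i = a_i*p_{i-1} + p_{i-2}, q_i = a_i*q_{i-1} + q_{i-2} with p_{-2}=0, p_{-1}=1, q_{-2}=1, q_{-1}=0):
  i=0: a_0=23, p_0 = 23*1 + 0 = 23, q_0 = 23*0 + 1 = 1.
  i=1: a_1=1, p_1 = 1*23 + 1 = 24, q_1 = 1*1 + 0 = 1.
  i=2: a_2=22, p_2 = 22*24 + 23 = 551, q_2 = 22*1 + 1 = 23.
  i=3: a_3=1, p_3 = 1*551 + 24 = 575, q_3 = 1*23 + 1 = 24.
Check: 575^2 - 574*24^2 = 330625 - 330624 = 1, so (x, y) = (575, 24) solves the equation, and by the theorem it is the least positive solution.

(x, y) = (575, 24)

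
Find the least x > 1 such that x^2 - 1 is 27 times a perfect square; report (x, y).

(x, y) = (26, 5)

First expand sqrt(27) as a continued fraction. With x_i = (sqrt(27) + m_i)/d_i and (m_0, d_0) = (0, 1): a_0 = floor(sqrt(27)) = 5, since 5^2 = 25 <= 27 < 36 = 6^2.
Iterate m_{i+1} = d_i*a_i - m_i, d_{i+1} = (27 - m_{i+1}^2)/d_i, a_{i+1} = floor((a_0 + m_{i+1})/d_{i+1}):
  m_1 = 1*5 - 0 = 5, d_1 = (27 - 5^2)/1 = 2/1 = 2, a_1 = floor((5 + 5)/2) = 5.
  m_2 = 2*5 - 5 = 5, d_2 = (27 - 5^2)/2 = 2/2 = 1, a_2 = floor((5 + 5)/1) = 10.
  m_3 = 1*10 - 5 = 5, d_3 = (27 - 5^2)/1 = 2/1 = 2: (m_3, d_3) = (m_1, d_1) = (5, 2), so from here the quotients repeat a_1, a_2; the period length is 2.
So sqrt(27) = [5; (5, 10)] with period length k = 2.
k is even, so the fundamental solution of x^2 - 27y^2 = 1 is (p_{k-1}, q_{k-1}) = (p_1, q_1); compute convergents through index 1.
Convergents (p_i = a_i*p_{i-1} + p_{i-2}, q_i = a_i*q_{i-1} + q_{i-2} with p_{-2}=0, p_{-1}=1, q_{-2}=1, q_{-1}=0):
  i=0: a_0=5, p_0 = 5*1 + 0 = 5, q_0 = 5*0 + 1 = 1.
  i=1: a_1=5, p_1 = 5*5 + 1 = 26, q_1 = 5*1 + 0 = 5.
Check: 26^2 - 27*5^2 = 676 - 675 = 1, so (x, y) = (26, 5) solves the equation, and by the theorem it is the least positive solution.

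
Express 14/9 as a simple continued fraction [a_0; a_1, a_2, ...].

[1; 1, 1, 4]

Run the Euclidean algorithm on 14 and 9; the successive quotients are the partial quotients a_0, a_1, ... (each step inverts the fractional part left over by the previous one):
  14 = 1*9 + 5, so a_0 = 1.
  9 = 1*5 + 4, so a_1 = 1.
  5 = 1*4 + 1, so a_2 = 1.
  4 = 4*1 + 0, so a_3 = 4.
The remainder reaches 0 after 4 divisions, so the expansion has 4 partial quotients, read off in order.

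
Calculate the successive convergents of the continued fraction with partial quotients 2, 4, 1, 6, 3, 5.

Using the convergent recurrence p_i = a_i*p_{i-1} + p_{i-2}, q_i = a_i*q_{i-1} + q_{i-2} with p_{-2}=0, p_{-1}=1, q_{-2}=1, q_{-1}=0:
  i=0: a_0=2, p_0 = 2*1 + 0 = 2, q_0 = 2*0 + 1 = 1.
  i=1: a_1=4, p_1 = 4*2 + 1 = 9, q_1 = 4*1 + 0 = 4.
  i=2: a_2=1, p_2 = 1*9 + 2 = 11, q_2 = 1*4 + 1 = 5.
  i=3: a_3=6, p_3 = 6*11 + 9 = 75, q_3 = 6*5 + 4 = 34.
  i=4: a_4=3, p_4 = 3*75 + 11 = 236, q_4 = 3*34 + 5 = 107.
  i=5: a_5=5, p_5 = 5*236 + 75 = 1255, q_5 = 5*107 + 34 = 569.

2/1, 9/4, 11/5, 75/34, 236/107, 1255/569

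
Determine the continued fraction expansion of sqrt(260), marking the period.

Write x_i = (sqrt(260) + m_i)/d_i with (m_0, d_0) = (0, 1). a_0 = floor(sqrt(260)) = 16, since 16^2 = 256 <= 260 < 289 = 17^2.
Iterate m_{i+1} = d_i*a_i - m_i, d_{i+1} = (260 - m_{i+1}^2)/d_i, a_{i+1} = floor((a_0 + m_{i+1})/d_{i+1}):
  m_1 = 1*16 - 0 = 16, d_1 = (260 - 16^2)/1 = 4/1 = 4, a_1 = floor((16 + 16)/4) = 8.
  m_2 = 4*8 - 16 = 16, d_2 = (260 - 16^2)/4 = 4/4 = 1, a_2 = floor((16 + 16)/1) = 32.
  m_3 = 1*32 - 16 = 16, d_3 = (260 - 16^2)/1 = 4/1 = 4: (m_3, d_3) = (m_1, d_1) = (16, 4), so from here the quotients repeat a_1, a_2; the period length is 2.
Hence the expansion of sqrt(260) is a_0 = 16 followed by the repeating block 8, 32 (period 2).

[16; (8, 32)]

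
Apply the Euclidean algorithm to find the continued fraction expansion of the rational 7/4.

[1; 1, 3]

Run the Euclidean algorithm on 7 and 4; the successive quotients are the partial quotients a_0, a_1, ... (each step inverts the fractional part left over by the previous one):
  7 = 1*4 + 3, so a_0 = 1.
  4 = 1*3 + 1, so a_1 = 1.
  3 = 3*1 + 0, so a_2 = 3.
The remainder reaches 0 after 3 divisions, so the expansion has 3 partial quotients, read off in order.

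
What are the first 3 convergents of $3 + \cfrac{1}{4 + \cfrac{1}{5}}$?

3/1, 13/4, 68/21

Using the convergent recurrence p_i = a_i*p_{i-1} + p_{i-2}, q_i = a_i*q_{i-1} + q_{i-2} with p_{-2}=0, p_{-1}=1, q_{-2}=1, q_{-1}=0:
  i=0: a_0=3, p_0 = 3*1 + 0 = 3, q_0 = 3*0 + 1 = 1.
  i=1: a_1=4, p_1 = 4*3 + 1 = 13, q_1 = 4*1 + 0 = 4.
  i=2: a_2=5, p_2 = 5*13 + 3 = 68, q_2 = 5*4 + 1 = 21.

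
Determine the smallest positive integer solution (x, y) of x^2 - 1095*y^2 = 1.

First expand sqrt(1095) as a continued fraction. With x_i = (sqrt(1095) + m_i)/d_i and (m_0, d_0) = (0, 1): a_0 = floor(sqrt(1095)) = 33, since 33^2 = 1089 <= 1095 < 1156 = 34^2.
Iterate m_{i+1} = d_i*a_i - m_i, d_{i+1} = (1095 - m_{i+1}^2)/d_i, a_{i+1} = floor((a_0 + m_{i+1})/d_{i+1}):
  m_1 = 1*33 - 0 = 33, d_1 = (1095 - 33^2)/1 = 6/1 = 6, a_1 = floor((33 + 33)/6) = 11.
  m_2 = 6*11 - 33 = 33, d_2 = (1095 - 33^2)/6 = 6/6 = 1, a_2 = floor((33 + 33)/1) = 66.
  m_3 = 1*66 - 33 = 33, d_3 = (1095 - 33^2)/1 = 6/1 = 6: (m_3, d_3) = (m_1, d_1) = (33, 6), so from here the quotients repeat a_1, a_2; the period length is 2.
So sqrt(1095) = [33; (11, 66)] with period length k = 2.
k is even, so the fundamental solution of x^2 - 1095y^2 = 1 is (p_{k-1}, q_{k-1}) = (p_1, q_1); compute convergents through index 1.
Convergents (p_i = a_i*p_{i-1} + p_{i-2}, q_i = a_i*q_{i-1} + q_{i-2} with p_{-2}=0, p_{-1}=1, q_{-2}=1, q_{-1}=0):
  i=0: a_0=33, p_0 = 33*1 + 0 = 33, q_0 = 33*0 + 1 = 1.
  i=1: a_1=11, p_1 = 11*33 + 1 = 364, q_1 = 11*1 + 0 = 11.
Check: 364^2 - 1095*11^2 = 132496 - 132495 = 1, so (x, y) = (364, 11) solves the equation, and by the theorem it is the least positive solution.

(x, y) = (364, 11)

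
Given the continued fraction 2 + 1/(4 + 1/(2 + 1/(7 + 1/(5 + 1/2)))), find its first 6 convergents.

Using the convergent recurrence p_i = a_i*p_{i-1} + p_{i-2}, q_i = a_i*q_{i-1} + q_{i-2} with p_{-2}=0, p_{-1}=1, q_{-2}=1, q_{-1}=0:
  i=0: a_0=2, p_0 = 2*1 + 0 = 2, q_0 = 2*0 + 1 = 1.
  i=1: a_1=4, p_1 = 4*2 + 1 = 9, q_1 = 4*1 + 0 = 4.
  i=2: a_2=2, p_2 = 2*9 + 2 = 20, q_2 = 2*4 + 1 = 9.
  i=3: a_3=7, p_3 = 7*20 + 9 = 149, q_3 = 7*9 + 4 = 67.
  i=4: a_4=5, p_4 = 5*149 + 20 = 765, q_4 = 5*67 + 9 = 344.
  i=5: a_5=2, p_5 = 2*765 + 149 = 1679, q_5 = 2*344 + 67 = 755.

2/1, 9/4, 20/9, 149/67, 765/344, 1679/755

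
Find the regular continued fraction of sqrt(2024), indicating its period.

[44; (1, 88)]

Write x_i = (sqrt(2024) + m_i)/d_i with (m_0, d_0) = (0, 1). a_0 = floor(sqrt(2024)) = 44, since 44^2 = 1936 <= 2024 < 2025 = 45^2.
Iterate m_{i+1} = d_i*a_i - m_i, d_{i+1} = (2024 - m_{i+1}^2)/d_i, a_{i+1} = floor((a_0 + m_{i+1})/d_{i+1}):
  m_1 = 1*44 - 0 = 44, d_1 = (2024 - 44^2)/1 = 88/1 = 88, a_1 = floor((44 + 44)/88) = 1.
  m_2 = 88*1 - 44 = 44, d_2 = (2024 - 44^2)/88 = 88/88 = 1, a_2 = floor((44 + 44)/1) = 88.
  m_3 = 1*88 - 44 = 44, d_3 = (2024 - 44^2)/1 = 88/1 = 88: (m_3, d_3) = (m_1, d_1) = (44, 88), so from here the quotients repeat a_1, a_2; the period length is 2.
Hence the expansion of sqrt(2024) is a_0 = 44 followed by the repeating block 1, 88 (period 2).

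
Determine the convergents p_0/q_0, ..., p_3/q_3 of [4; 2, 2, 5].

Using the convergent recurrence p_i = a_i*p_{i-1} + p_{i-2}, q_i = a_i*q_{i-1} + q_{i-2} with p_{-2}=0, p_{-1}=1, q_{-2}=1, q_{-1}=0:
  i=0: a_0=4, p_0 = 4*1 + 0 = 4, q_0 = 4*0 + 1 = 1.
  i=1: a_1=2, p_1 = 2*4 + 1 = 9, q_1 = 2*1 + 0 = 2.
  i=2: a_2=2, p_2 = 2*9 + 4 = 22, q_2 = 2*2 + 1 = 5.
  i=3: a_3=5, p_3 = 5*22 + 9 = 119, q_3 = 5*5 + 2 = 27.

4/1, 9/2, 22/5, 119/27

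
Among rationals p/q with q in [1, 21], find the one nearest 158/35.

Expand x = 158/35 as a continued fraction with the Euclidean algorithm:
  158 = 4*35 + 18, so a_0 = 4.
  35 = 1*18 + 17, so a_1 = 1.
  18 = 1*17 + 1, so a_2 = 1.
  17 = 17*1 + 0, so a_3 = 17.
so x = [4; 1, 1, 17].
Convergents (p_i = a_i*p_{i-1} + p_{i-2}, q_i = a_i*q_{i-1} + q_{i-2} with p_{-2}=0, p_{-1}=1, q_{-2}=1, q_{-1}=0), until the denominator exceeds 21:
  i=0: a_0=4, p_0 = 4*1 + 0 = 4, q_0 = 4*0 + 1 = 1.
  i=1: a_1=1, p_1 = 1*4 + 1 = 5, q_1 = 1*1 + 0 = 1.
  i=2: a_2=1, p_2 = 1*5 + 4 = 9, q_2 = 1*1 + 1 = 2.
  i=3: a_3=17, p_3 = 17*9 + 5 = 158, q_3 = 17*2 + 1 = 35.
q_3 = 35 > 21, so the last convergent with denominator <= 21 is p_2/q_2 = 9/2.
The closest fraction with denominator <= 21 is either p_2/q_2 or the intermediate fraction (k*p_2 + p_1)/(k*q_2 + q_1) with the largest k >= 1 whose denominator stays <= 21; these approach x as k grows, and every other convergent or intermediate fraction in range is farther away.
Largest k: floor((21 - q_1)/q_2) = floor((21 - 1)/2) = 10.
That gives (10*9 + 5)/(10*2 + 1) = 95/21.
Compare the errors: |x - 9/2| = |158*2 - 9*35|/(35*2) = 1/70, and |x - 95/21| = |158*21 - 95*35|/(35*21) = 7/735.
Cross-multiplying, 7*70 = 490 < 735 = 1*735, so 7/735 is smaller: the intermediate fraction 95/21 is closer to x than 9/2.

95/21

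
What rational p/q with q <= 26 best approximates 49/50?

25/26

Expand x = 49/50 as a continued fraction with the Euclidean algorithm:
  49 = 0*50 + 49, so a_0 = 0.
  50 = 1*49 + 1, so a_1 = 1.
  49 = 49*1 + 0, so a_2 = 49.
so x = [0; 1, 49].
Convergents (p_i = a_i*p_{i-1} + p_{i-2}, q_i = a_i*q_{i-1} + q_{i-2} with p_{-2}=0, p_{-1}=1, q_{-2}=1, q_{-1}=0), until the denominator exceeds 26:
  i=0: a_0=0, p_0 = 0*1 + 0 = 0, q_0 = 0*0 + 1 = 1.
  i=1: a_1=1, p_1 = 1*0 + 1 = 1, q_1 = 1*1 + 0 = 1.
  i=2: a_2=49, p_2 = 49*1 + 0 = 49, q_2 = 49*1 + 1 = 50.
q_2 = 50 > 26, so the last convergent with denominator <= 26 is p_1/q_1 = 1/1.
The closest fraction with denominator <= 26 is either p_1/q_1 or the intermediate fraction (k*p_1 + p_0)/(k*q_1 + q_0) with the largest k >= 1 whose denominator stays <= 26; these approach x as k grows, and every other convergent or intermediate fraction in range is farther away.
Largest k: floor((26 - q_0)/q_1) = floor((26 - 1)/1) = 25.
That gives (25*1 + 0)/(25*1 + 1) = 25/26.
Compare the errors: |x - 1/1| = |49*1 - 1*50|/(50*1) = 1/50, and |x - 25/26| = |49*26 - 25*50|/(50*26) = 24/1300.
Cross-multiplying, 24*50 = 1200 < 1300 = 1*1300, so 24/1300 is smaller: the intermediate fraction 25/26 is closer to x than 1/1.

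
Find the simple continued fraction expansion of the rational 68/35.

Run the Euclidean algorithm on 68 and 35; the successive quotients are the partial quotients a_0, a_1, ... (each step inverts the fractional part left over by the previous one):
  68 = 1*35 + 33, so a_0 = 1.
  35 = 1*33 + 2, so a_1 = 1.
  33 = 16*2 + 1, so a_2 = 16.
  2 = 2*1 + 0, so a_3 = 2.
The remainder reaches 0 after 4 divisions, so the expansion has 4 partial quotients, read off in order.

[1; 1, 16, 2]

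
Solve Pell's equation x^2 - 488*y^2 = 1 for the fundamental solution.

(x, y) = (243, 11)

First expand sqrt(488) as a continued fraction. With x_i = (sqrt(488) + m_i)/d_i and (m_0, d_0) = (0, 1): a_0 = floor(sqrt(488)) = 22, since 22^2 = 484 <= 488 < 529 = 23^2.
Iterate m_{i+1} = d_i*a_i - m_i, d_{i+1} = (488 - m_{i+1}^2)/d_i, a_{i+1} = floor((a_0 + m_{i+1})/d_{i+1}):
  m_1 = 1*22 - 0 = 22, d_1 = (488 - 22^2)/1 = 4/1 = 4, a_1 = floor((22 + 22)/4) = 11.
  m_2 = 4*11 - 22 = 22, d_2 = (488 - 22^2)/4 = 4/4 = 1, a_2 = floor((22 + 22)/1) = 44.
  m_3 = 1*44 - 22 = 22, d_3 = (488 - 22^2)/1 = 4/1 = 4: (m_3, d_3) = (m_1, d_1) = (22, 4), so from here the quotients repeat a_1, a_2; the period length is 2.
So sqrt(488) = [22; (11, 44)] with period length k = 2.
k is even, so the fundamental solution of x^2 - 488y^2 = 1 is (p_{k-1}, q_{k-1}) = (p_1, q_1); compute convergents through index 1.
Convergents (p_i = a_i*p_{i-1} + p_{i-2}, q_i = a_i*q_{i-1} + q_{i-2} with p_{-2}=0, p_{-1}=1, q_{-2}=1, q_{-1}=0):
  i=0: a_0=22, p_0 = 22*1 + 0 = 22, q_0 = 22*0 + 1 = 1.
  i=1: a_1=11, p_1 = 11*22 + 1 = 243, q_1 = 11*1 + 0 = 11.
Check: 243^2 - 488*11^2 = 59049 - 59048 = 1, so (x, y) = (243, 11) solves the equation, and by the theorem it is the least positive solution.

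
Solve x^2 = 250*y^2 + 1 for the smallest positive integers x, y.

First expand sqrt(250) as a continued fraction. With x_i = (sqrt(250) + m_i)/d_i and (m_0, d_0) = (0, 1): a_0 = floor(sqrt(250)) = 15, since 15^2 = 225 <= 250 < 256 = 16^2.
Iterate m_{i+1} = d_i*a_i - m_i, d_{i+1} = (250 - m_{i+1}^2)/d_i, a_{i+1} = floor((a_0 + m_{i+1})/d_{i+1}):
  m_1 = 1*15 - 0 = 15, d_1 = (250 - 15^2)/1 = 25/1 = 25, a_1 = floor((15 + 15)/25) = 1.
  m_2 = 25*1 - 15 = 10, d_2 = (250 - 10^2)/25 = 150/25 = 6, a_2 = floor((15 + 10)/6) = 4.
  m_3 = 6*4 - 10 = 14, d_3 = (250 - 14^2)/6 = 54/6 = 9, a_3 = floor((15 + 14)/9) = 3.
  m_4 = 9*3 - 14 = 13, d_4 = (250 - 13^2)/9 = 81/9 = 9, a_4 = floor((15 + 13)/9) = 3.
  m_5 = 9*3 - 13 = 14, d_5 = (250 - 14^2)/9 = 54/9 = 6, a_5 = floor((15 + 14)/6) = 4.
  m_6 = 6*4 - 14 = 10, d_6 = (250 - 10^2)/6 = 150/6 = 25, a_6 = floor((15 + 10)/25) = 1.
  m_7 = 25*1 - 10 = 15, d_7 = (250 - 15^2)/25 = 25/25 = 1, a_7 = floor((15 + 15)/1) = 30.
  m_8 = 1*30 - 15 = 15, d_8 = (250 - 15^2)/1 = 25/1 = 25: (m_8, d_8) = (m_1, d_1) = (15, 25), so from here the quotients repeat a_1, ..., a_7; the period length is 7.
So sqrt(250) = [15; (1, 4, 3, 3, 4, 1, 30)] with period length k = 7.
k is odd, so (p_{k-1}, q_{k-1}) only solves x^2 - 250y^2 = -1 and the fundamental solution of x^2 - 250y^2 = 1 is (p_{2k-1}, q_{2k-1}) = (p_13, q_13); compute convergents through index 13, running through the period twice.
Convergents (p_i = a_i*p_{i-1} + p_{i-2}, q_i = a_i*q_{i-1} + q_{i-2} with p_{-2}=0, p_{-1}=1, q_{-2}=1, q_{-1}=0):
  i=0: a_0=15, p_0 = 15*1 + 0 = 15, q_0 = 15*0 + 1 = 1.
  i=1: a_1=1, p_1 = 1*15 + 1 = 16, q_1 = 1*1 + 0 = 1.
  i=2: a_2=4, p_2 = 4*16 + 15 = 79, q_2 = 4*1 + 1 = 5.
  i=3: a_3=3, p_3 = 3*79 + 16 = 253, q_3 = 3*5 + 1 = 16.
  i=4: a_4=3, p_4 = 3*253 + 79 = 838, q_4 = 3*16 + 5 = 53.
  i=5: a_5=4, p_5 = 4*838 + 253 = 3605, q_5 = 4*53 + 16 = 228.
  i=6: a_6=1, p_6 = 1*3605 + 838 = 4443, q_6 = 1*228 + 53 = 281.
  i=7: a_7=30, p_7 = 30*4443 + 3605 = 136895, q_7 = 30*281 + 228 = 8658.
  i=8: a_8=1, p_8 = 1*136895 + 4443 = 141338, q_8 = 1*8658 + 281 = 8939.
  i=9: a_9=4, p_9 = 4*141338 + 136895 = 702247, q_9 = 4*8939 + 8658 = 44414.
  i=10: a_10=3, p_10 = 3*702247 + 141338 = 2248079, q_10 = 3*44414 + 8939 = 142181.
  i=11: a_11=3, p_11 = 3*2248079 + 702247 = 7446484, q_11 = 3*142181 + 44414 = 470957.
  i=12: a_12=4, p_12 = 4*7446484 + 2248079 = 32034015, q_12 = 4*470957 + 142181 = 2026009.
  i=13: a_13=1, p_13 = 1*32034015 + 7446484 = 39480499, q_13 = 1*2026009 + 470957 = 2496966.
Indeed p_6^2 - 250*q_6^2 = 19740249 - 19740250 = -1, not +1.
Check: 39480499^2 - 250*2496966^2 = 1558709801289001 - 1558709801289000 = 1, so (x, y) = (39480499, 2496966) solves the equation, and by the theorem it is the least positive solution.

(x, y) = (39480499, 2496966)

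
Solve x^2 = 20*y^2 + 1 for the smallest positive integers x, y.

First expand sqrt(20) as a continued fraction. With x_i = (sqrt(20) + m_i)/d_i and (m_0, d_0) = (0, 1): a_0 = floor(sqrt(20)) = 4, since 4^2 = 16 <= 20 < 25 = 5^2.
Iterate m_{i+1} = d_i*a_i - m_i, d_{i+1} = (20 - m_{i+1}^2)/d_i, a_{i+1} = floor((a_0 + m_{i+1})/d_{i+1}):
  m_1 = 1*4 - 0 = 4, d_1 = (20 - 4^2)/1 = 4/1 = 4, a_1 = floor((4 + 4)/4) = 2.
  m_2 = 4*2 - 4 = 4, d_2 = (20 - 4^2)/4 = 4/4 = 1, a_2 = floor((4 + 4)/1) = 8.
  m_3 = 1*8 - 4 = 4, d_3 = (20 - 4^2)/1 = 4/1 = 4: (m_3, d_3) = (m_1, d_1) = (4, 4), so from here the quotients repeat a_1, a_2; the period length is 2.
So sqrt(20) = [4; (2, 8)] with period length k = 2.
k is even, so the fundamental solution of x^2 - 20y^2 = 1 is (p_{k-1}, q_{k-1}) = (p_1, q_1); compute convergents through index 1.
Convergents (p_i = a_i*p_{i-1} + p_{i-2}, q_i = a_i*q_{i-1} + q_{i-2} with p_{-2}=0, p_{-1}=1, q_{-2}=1, q_{-1}=0):
  i=0: a_0=4, p_0 = 4*1 + 0 = 4, q_0 = 4*0 + 1 = 1.
  i=1: a_1=2, p_1 = 2*4 + 1 = 9, q_1 = 2*1 + 0 = 2.
Check: 9^2 - 20*2^2 = 81 - 80 = 1, so (x, y) = (9, 2) solves the equation, and by the theorem it is the least positive solution.

(x, y) = (9, 2)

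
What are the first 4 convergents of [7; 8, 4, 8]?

7/1, 57/8, 235/33, 1937/272

Using the convergent recurrence p_i = a_i*p_{i-1} + p_{i-2}, q_i = a_i*q_{i-1} + q_{i-2} with p_{-2}=0, p_{-1}=1, q_{-2}=1, q_{-1}=0:
  i=0: a_0=7, p_0 = 7*1 + 0 = 7, q_0 = 7*0 + 1 = 1.
  i=1: a_1=8, p_1 = 8*7 + 1 = 57, q_1 = 8*1 + 0 = 8.
  i=2: a_2=4, p_2 = 4*57 + 7 = 235, q_2 = 4*8 + 1 = 33.
  i=3: a_3=8, p_3 = 8*235 + 57 = 1937, q_3 = 8*33 + 8 = 272.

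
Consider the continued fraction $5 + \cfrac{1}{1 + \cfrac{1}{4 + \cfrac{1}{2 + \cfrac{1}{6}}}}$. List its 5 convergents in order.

Using the convergent recurrence p_i = a_i*p_{i-1} + p_{i-2}, q_i = a_i*q_{i-1} + q_{i-2} with p_{-2}=0, p_{-1}=1, q_{-2}=1, q_{-1}=0:
  i=0: a_0=5, p_0 = 5*1 + 0 = 5, q_0 = 5*0 + 1 = 1.
  i=1: a_1=1, p_1 = 1*5 + 1 = 6, q_1 = 1*1 + 0 = 1.
  i=2: a_2=4, p_2 = 4*6 + 5 = 29, q_2 = 4*1 + 1 = 5.
  i=3: a_3=2, p_3 = 2*29 + 6 = 64, q_3 = 2*5 + 1 = 11.
  i=4: a_4=6, p_4 = 6*64 + 29 = 413, q_4 = 6*11 + 5 = 71.

5/1, 6/1, 29/5, 64/11, 413/71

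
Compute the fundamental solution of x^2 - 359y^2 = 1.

(x, y) = (360, 19)

First expand sqrt(359) as a continued fraction. With x_i = (sqrt(359) + m_i)/d_i and (m_0, d_0) = (0, 1): a_0 = floor(sqrt(359)) = 18, since 18^2 = 324 <= 359 < 361 = 19^2.
Iterate m_{i+1} = d_i*a_i - m_i, d_{i+1} = (359 - m_{i+1}^2)/d_i, a_{i+1} = floor((a_0 + m_{i+1})/d_{i+1}):
  m_1 = 1*18 - 0 = 18, d_1 = (359 - 18^2)/1 = 35/1 = 35, a_1 = floor((18 + 18)/35) = 1.
  m_2 = 35*1 - 18 = 17, d_2 = (359 - 17^2)/35 = 70/35 = 2, a_2 = floor((18 + 17)/2) = 17.
  m_3 = 2*17 - 17 = 17, d_3 = (359 - 17^2)/2 = 70/2 = 35, a_3 = floor((18 + 17)/35) = 1.
  m_4 = 35*1 - 17 = 18, d_4 = (359 - 18^2)/35 = 35/35 = 1, a_4 = floor((18 + 18)/1) = 36.
  m_5 = 1*36 - 18 = 18, d_5 = (359 - 18^2)/1 = 35/1 = 35: (m_5, d_5) = (m_1, d_1) = (18, 35), so from here the quotients repeat a_1, ..., a_4; the period length is 4.
So sqrt(359) = [18; (1, 17, 1, 36)] with period length k = 4.
k is even, so the fundamental solution of x^2 - 359y^2 = 1 is (p_{k-1}, q_{k-1}) = (p_3, q_3); compute convergents through index 3.
Convergents (p_i = a_i*p_{i-1} + p_{i-2}, q_i = a_i*q_{i-1} + q_{i-2} with p_{-2}=0, p_{-1}=1, q_{-2}=1, q_{-1}=0):
  i=0: a_0=18, p_0 = 18*1 + 0 = 18, q_0 = 18*0 + 1 = 1.
  i=1: a_1=1, p_1 = 1*18 + 1 = 19, q_1 = 1*1 + 0 = 1.
  i=2: a_2=17, p_2 = 17*19 + 18 = 341, q_2 = 17*1 + 1 = 18.
  i=3: a_3=1, p_3 = 1*341 + 19 = 360, q_3 = 1*18 + 1 = 19.
Check: 360^2 - 359*19^2 = 129600 - 129599 = 1, so (x, y) = (360, 19) solves the equation, and by the theorem it is the least positive solution.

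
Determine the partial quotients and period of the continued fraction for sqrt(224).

[14; (1, 28)]

Write x_i = (sqrt(224) + m_i)/d_i with (m_0, d_0) = (0, 1). a_0 = floor(sqrt(224)) = 14, since 14^2 = 196 <= 224 < 225 = 15^2.
Iterate m_{i+1} = d_i*a_i - m_i, d_{i+1} = (224 - m_{i+1}^2)/d_i, a_{i+1} = floor((a_0 + m_{i+1})/d_{i+1}):
  m_1 = 1*14 - 0 = 14, d_1 = (224 - 14^2)/1 = 28/1 = 28, a_1 = floor((14 + 14)/28) = 1.
  m_2 = 28*1 - 14 = 14, d_2 = (224 - 14^2)/28 = 28/28 = 1, a_2 = floor((14 + 14)/1) = 28.
  m_3 = 1*28 - 14 = 14, d_3 = (224 - 14^2)/1 = 28/1 = 28: (m_3, d_3) = (m_1, d_1) = (14, 28), so from here the quotients repeat a_1, a_2; the period length is 2.
Hence the expansion of sqrt(224) is a_0 = 14 followed by the repeating block 1, 28 (period 2).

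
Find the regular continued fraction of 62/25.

[2; 2, 12]

Run the Euclidean algorithm on 62 and 25; the successive quotients are the partial quotients a_0, a_1, ... (each step inverts the fractional part left over by the previous one):
  62 = 2*25 + 12, so a_0 = 2.
  25 = 2*12 + 1, so a_1 = 2.
  12 = 12*1 + 0, so a_2 = 12.
The remainder reaches 0 after 3 divisions, so the expansion has 3 partial quotients, read off in order.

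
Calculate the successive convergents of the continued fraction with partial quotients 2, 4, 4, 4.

Using the convergent recurrence p_i = a_i*p_{i-1} + p_{i-2}, q_i = a_i*q_{i-1} + q_{i-2} with p_{-2}=0, p_{-1}=1, q_{-2}=1, q_{-1}=0:
  i=0: a_0=2, p_0 = 2*1 + 0 = 2, q_0 = 2*0 + 1 = 1.
  i=1: a_1=4, p_1 = 4*2 + 1 = 9, q_1 = 4*1 + 0 = 4.
  i=2: a_2=4, p_2 = 4*9 + 2 = 38, q_2 = 4*4 + 1 = 17.
  i=3: a_3=4, p_3 = 4*38 + 9 = 161, q_3 = 4*17 + 4 = 72.

2/1, 9/4, 38/17, 161/72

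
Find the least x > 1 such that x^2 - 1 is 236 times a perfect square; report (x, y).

(x, y) = (561799, 36570)

First expand sqrt(236) as a continued fraction. With x_i = (sqrt(236) + m_i)/d_i and (m_0, d_0) = (0, 1): a_0 = floor(sqrt(236)) = 15, since 15^2 = 225 <= 236 < 256 = 16^2.
Iterate m_{i+1} = d_i*a_i - m_i, d_{i+1} = (236 - m_{i+1}^2)/d_i, a_{i+1} = floor((a_0 + m_{i+1})/d_{i+1}):
  m_1 = 1*15 - 0 = 15, d_1 = (236 - 15^2)/1 = 11/1 = 11, a_1 = floor((15 + 15)/11) = 2.
  m_2 = 11*2 - 15 = 7, d_2 = (236 - 7^2)/11 = 187/11 = 17, a_2 = floor((15 + 7)/17) = 1.
  m_3 = 17*1 - 7 = 10, d_3 = (236 - 10^2)/17 = 136/17 = 8, a_3 = floor((15 + 10)/8) = 3.
  m_4 = 8*3 - 10 = 14, d_4 = (236 - 14^2)/8 = 40/8 = 5, a_4 = floor((15 + 14)/5) = 5.
  m_5 = 5*5 - 14 = 11, d_5 = (236 - 11^2)/5 = 115/5 = 23, a_5 = floor((15 + 11)/23) = 1.
  m_6 = 23*1 - 11 = 12, d_6 = (236 - 12^2)/23 = 92/23 = 4, a_6 = floor((15 + 12)/4) = 6.
  m_7 = 4*6 - 12 = 12, d_7 = (236 - 12^2)/4 = 92/4 = 23, a_7 = floor((15 + 12)/23) = 1.
  m_8 = 23*1 - 12 = 11, d_8 = (236 - 11^2)/23 = 115/23 = 5, a_8 = floor((15 + 11)/5) = 5.
  m_9 = 5*5 - 11 = 14, d_9 = (236 - 14^2)/5 = 40/5 = 8, a_9 = floor((15 + 14)/8) = 3.
  m_10 = 8*3 - 14 = 10, d_10 = (236 - 10^2)/8 = 136/8 = 17, a_10 = floor((15 + 10)/17) = 1.
  m_11 = 17*1 - 10 = 7, d_11 = (236 - 7^2)/17 = 187/17 = 11, a_11 = floor((15 + 7)/11) = 2.
  m_12 = 11*2 - 7 = 15, d_12 = (236 - 15^2)/11 = 11/11 = 1, a_12 = floor((15 + 15)/1) = 30.
  m_13 = 1*30 - 15 = 15, d_13 = (236 - 15^2)/1 = 11/1 = 11: (m_13, d_13) = (m_1, d_1) = (15, 11), so from here the quotients repeat a_1, ..., a_12; the period length is 12.
So sqrt(236) = [15; (2, 1, 3, 5, 1, 6, 1, 5, 3, 1, 2, 30)] with period length k = 12.
k is even, so the fundamental solution of x^2 - 236y^2 = 1 is (p_{k-1}, q_{k-1}) = (p_11, q_11); compute convergents through index 11.
Convergents (p_i = a_i*p_{i-1} + p_{i-2}, q_i = a_i*q_{i-1} + q_{i-2} with p_{-2}=0, p_{-1}=1, q_{-2}=1, q_{-1}=0):
  i=0: a_0=15, p_0 = 15*1 + 0 = 15, q_0 = 15*0 + 1 = 1.
  i=1: a_1=2, p_1 = 2*15 + 1 = 31, q_1 = 2*1 + 0 = 2.
  i=2: a_2=1, p_2 = 1*31 + 15 = 46, q_2 = 1*2 + 1 = 3.
  i=3: a_3=3, p_3 = 3*46 + 31 = 169, q_3 = 3*3 + 2 = 11.
  i=4: a_4=5, p_4 = 5*169 + 46 = 891, q_4 = 5*11 + 3 = 58.
  i=5: a_5=1, p_5 = 1*891 + 169 = 1060, q_5 = 1*58 + 11 = 69.
  i=6: a_6=6, p_6 = 6*1060 + 891 = 7251, q_6 = 6*69 + 58 = 472.
  i=7: a_7=1, p_7 = 1*7251 + 1060 = 8311, q_7 = 1*472 + 69 = 541.
  i=8: a_8=5, p_8 = 5*8311 + 7251 = 48806, q_8 = 5*541 + 472 = 3177.
  i=9: a_9=3, p_9 = 3*48806 + 8311 = 154729, q_9 = 3*3177 + 541 = 10072.
  i=10: a_10=1, p_10 = 1*154729 + 48806 = 203535, q_10 = 1*10072 + 3177 = 13249.
  i=11: a_11=2, p_11 = 2*203535 + 154729 = 561799, q_11 = 2*13249 + 10072 = 36570.
Check: 561799^2 - 236*36570^2 = 315618116401 - 315618116400 = 1, so (x, y) = (561799, 36570) solves the equation, and by the theorem it is the least positive solution.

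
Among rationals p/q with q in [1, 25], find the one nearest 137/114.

Expand x = 137/114 as a continued fraction with the Euclidean algorithm:
  137 = 1*114 + 23, so a_0 = 1.
  114 = 4*23 + 22, so a_1 = 4.
  23 = 1*22 + 1, so a_2 = 1.
  22 = 22*1 + 0, so a_3 = 22.
so x = [1; 4, 1, 22].
Convergents (p_i = a_i*p_{i-1} + p_{i-2}, q_i = a_i*q_{i-1} + q_{i-2} with p_{-2}=0, p_{-1}=1, q_{-2}=1, q_{-1}=0), until the denominator exceeds 25:
  i=0: a_0=1, p_0 = 1*1 + 0 = 1, q_0 = 1*0 + 1 = 1.
  i=1: a_1=4, p_1 = 4*1 + 1 = 5, q_1 = 4*1 + 0 = 4.
  i=2: a_2=1, p_2 = 1*5 + 1 = 6, q_2 = 1*4 + 1 = 5.
  i=3: a_3=22, p_3 = 22*6 + 5 = 137, q_3 = 22*5 + 4 = 114.
q_3 = 114 > 25, so the last convergent with denominator <= 25 is p_2/q_2 = 6/5.
The closest fraction with denominator <= 25 is either p_2/q_2 or the intermediate fraction (k*p_2 + p_1)/(k*q_2 + q_1) with the largest k >= 1 whose denominator stays <= 25; these approach x as k grows, and every other convergent or intermediate fraction in range is farther away.
Largest k: floor((25 - q_1)/q_2) = floor((25 - 4)/5) = 4.
That gives (4*6 + 5)/(4*5 + 4) = 29/24.
Compare the errors: |x - 6/5| = |137*5 - 6*114|/(114*5) = 1/570, and |x - 29/24| = |137*24 - 29*114|/(114*24) = 18/2736.
Cross-multiplying, 1*2736 = 2736 < 10260 = 18*570, so 1/570 is smaller: the convergent 6/5 is closer to x than 29/24.

6/5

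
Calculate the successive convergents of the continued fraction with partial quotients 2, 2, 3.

2/1, 5/2, 17/7

Using the convergent recurrence p_i = a_i*p_{i-1} + p_{i-2}, q_i = a_i*q_{i-1} + q_{i-2} with p_{-2}=0, p_{-1}=1, q_{-2}=1, q_{-1}=0:
  i=0: a_0=2, p_0 = 2*1 + 0 = 2, q_0 = 2*0 + 1 = 1.
  i=1: a_1=2, p_1 = 2*2 + 1 = 5, q_1 = 2*1 + 0 = 2.
  i=2: a_2=3, p_2 = 3*5 + 2 = 17, q_2 = 3*2 + 1 = 7.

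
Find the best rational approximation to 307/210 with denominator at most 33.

19/13

Expand x = 307/210 as a continued fraction with the Euclidean algorithm:
  307 = 1*210 + 97, so a_0 = 1.
  210 = 2*97 + 16, so a_1 = 2.
  97 = 6*16 + 1, so a_2 = 6.
  16 = 16*1 + 0, so a_3 = 16.
so x = [1; 2, 6, 16].
Convergents (p_i = a_i*p_{i-1} + p_{i-2}, q_i = a_i*q_{i-1} + q_{i-2} with p_{-2}=0, p_{-1}=1, q_{-2}=1, q_{-1}=0), until the denominator exceeds 33:
  i=0: a_0=1, p_0 = 1*1 + 0 = 1, q_0 = 1*0 + 1 = 1.
  i=1: a_1=2, p_1 = 2*1 + 1 = 3, q_1 = 2*1 + 0 = 2.
  i=2: a_2=6, p_2 = 6*3 + 1 = 19, q_2 = 6*2 + 1 = 13.
  i=3: a_3=16, p_3 = 16*19 + 3 = 307, q_3 = 16*13 + 2 = 210.
q_3 = 210 > 33, so the last convergent with denominator <= 33 is p_2/q_2 = 19/13.
The closest fraction with denominator <= 33 is either p_2/q_2 or the intermediate fraction (k*p_2 + p_1)/(k*q_2 + q_1) with the largest k >= 1 whose denominator stays <= 33; these approach x as k grows, and every other convergent or intermediate fraction in range is farther away.
Largest k: floor((33 - q_1)/q_2) = floor((33 - 2)/13) = 2.
That gives (2*19 + 3)/(2*13 + 2) = 41/28.
Compare the errors: |x - 19/13| = |307*13 - 19*210|/(210*13) = 1/2730, and |x - 41/28| = |307*28 - 41*210|/(210*28) = 14/5880.
Cross-multiplying, 1*5880 = 5880 < 38220 = 14*2730, so 1/2730 is smaller: the convergent 19/13 is closer to x than 41/28.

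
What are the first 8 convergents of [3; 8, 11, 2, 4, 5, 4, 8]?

3/1, 25/8, 278/89, 581/186, 2602/833, 13591/4351, 56966/18237, 469319/150247

Using the convergent recurrence p_i = a_i*p_{i-1} + p_{i-2}, q_i = a_i*q_{i-1} + q_{i-2} with p_{-2}=0, p_{-1}=1, q_{-2}=1, q_{-1}=0:
  i=0: a_0=3, p_0 = 3*1 + 0 = 3, q_0 = 3*0 + 1 = 1.
  i=1: a_1=8, p_1 = 8*3 + 1 = 25, q_1 = 8*1 + 0 = 8.
  i=2: a_2=11, p_2 = 11*25 + 3 = 278, q_2 = 11*8 + 1 = 89.
  i=3: a_3=2, p_3 = 2*278 + 25 = 581, q_3 = 2*89 + 8 = 186.
  i=4: a_4=4, p_4 = 4*581 + 278 = 2602, q_4 = 4*186 + 89 = 833.
  i=5: a_5=5, p_5 = 5*2602 + 581 = 13591, q_5 = 5*833 + 186 = 4351.
  i=6: a_6=4, p_6 = 4*13591 + 2602 = 56966, q_6 = 4*4351 + 833 = 18237.
  i=7: a_7=8, p_7 = 8*56966 + 13591 = 469319, q_7 = 8*18237 + 4351 = 150247.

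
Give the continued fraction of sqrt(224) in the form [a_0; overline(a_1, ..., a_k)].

[14; overline(1, 28)]

Write x_i = (sqrt(224) + m_i)/d_i with (m_0, d_0) = (0, 1). a_0 = floor(sqrt(224)) = 14, since 14^2 = 196 <= 224 < 225 = 15^2.
Iterate m_{i+1} = d_i*a_i - m_i, d_{i+1} = (224 - m_{i+1}^2)/d_i, a_{i+1} = floor((a_0 + m_{i+1})/d_{i+1}):
  m_1 = 1*14 - 0 = 14, d_1 = (224 - 14^2)/1 = 28/1 = 28, a_1 = floor((14 + 14)/28) = 1.
  m_2 = 28*1 - 14 = 14, d_2 = (224 - 14^2)/28 = 28/28 = 1, a_2 = floor((14 + 14)/1) = 28.
  m_3 = 1*28 - 14 = 14, d_3 = (224 - 14^2)/1 = 28/1 = 28: (m_3, d_3) = (m_1, d_1) = (14, 28), so from here the quotients repeat a_1, a_2; the period length is 2.
Hence the expansion of sqrt(224) is a_0 = 14 followed by the repeating block 1, 28 (period 2).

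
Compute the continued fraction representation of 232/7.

Run the Euclidean algorithm on 232 and 7; the successive quotients are the partial quotients a_0, a_1, ... (each step inverts the fractional part left over by the previous one):
  232 = 33*7 + 1, so a_0 = 33.
  7 = 7*1 + 0, so a_1 = 7.
The remainder reaches 0 after 2 divisions, so the expansion has 2 partial quotients, read off in order.

[33; 7]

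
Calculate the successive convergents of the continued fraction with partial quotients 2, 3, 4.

Using the convergent recurrence p_i = a_i*p_{i-1} + p_{i-2}, q_i = a_i*q_{i-1} + q_{i-2} with p_{-2}=0, p_{-1}=1, q_{-2}=1, q_{-1}=0:
  i=0: a_0=2, p_0 = 2*1 + 0 = 2, q_0 = 2*0 + 1 = 1.
  i=1: a_1=3, p_1 = 3*2 + 1 = 7, q_1 = 3*1 + 0 = 3.
  i=2: a_2=4, p_2 = 4*7 + 2 = 30, q_2 = 4*3 + 1 = 13.

2/1, 7/3, 30/13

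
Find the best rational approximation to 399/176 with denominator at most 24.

34/15

Expand x = 399/176 as a continued fraction with the Euclidean algorithm:
  399 = 2*176 + 47, so a_0 = 2.
  176 = 3*47 + 35, so a_1 = 3.
  47 = 1*35 + 12, so a_2 = 1.
  35 = 2*12 + 11, so a_3 = 2.
  12 = 1*11 + 1, so a_4 = 1.
  11 = 11*1 + 0, so a_5 = 11.
so x = [2; 3, 1, 2, 1, 11].
Convergents (p_i = a_i*p_{i-1} + p_{i-2}, q_i = a_i*q_{i-1} + q_{i-2} with p_{-2}=0, p_{-1}=1, q_{-2}=1, q_{-1}=0), until the denominator exceeds 24:
  i=0: a_0=2, p_0 = 2*1 + 0 = 2, q_0 = 2*0 + 1 = 1.
  i=1: a_1=3, p_1 = 3*2 + 1 = 7, q_1 = 3*1 + 0 = 3.
  i=2: a_2=1, p_2 = 1*7 + 2 = 9, q_2 = 1*3 + 1 = 4.
  i=3: a_3=2, p_3 = 2*9 + 7 = 25, q_3 = 2*4 + 3 = 11.
  i=4: a_4=1, p_4 = 1*25 + 9 = 34, q_4 = 1*11 + 4 = 15.
  i=5: a_5=11, p_5 = 11*34 + 25 = 399, q_5 = 11*15 + 11 = 176.
q_5 = 176 > 24, so the last convergent with denominator <= 24 is p_4/q_4 = 34/15.
The closest fraction with denominator <= 24 is either p_4/q_4 or the intermediate fraction (k*p_4 + p_3)/(k*q_4 + q_3) with the largest k >= 1 whose denominator stays <= 24; these approach x as k grows, and every other convergent or intermediate fraction in range is farther away.
Largest k: floor((24 - q_3)/q_4) = floor((24 - 11)/15) = 0.
Since k = 0, no intermediate fraction beyond p_4/q_4 has denominator <= 24, so the convergent 34/15 is the closest (its error is |399*15 - 34*176|/(176*15) = 1/2640).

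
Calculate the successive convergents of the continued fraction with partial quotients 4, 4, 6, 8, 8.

4/1, 17/4, 106/25, 865/204, 7026/1657

Using the convergent recurrence p_i = a_i*p_{i-1} + p_{i-2}, q_i = a_i*q_{i-1} + q_{i-2} with p_{-2}=0, p_{-1}=1, q_{-2}=1, q_{-1}=0:
  i=0: a_0=4, p_0 = 4*1 + 0 = 4, q_0 = 4*0 + 1 = 1.
  i=1: a_1=4, p_1 = 4*4 + 1 = 17, q_1 = 4*1 + 0 = 4.
  i=2: a_2=6, p_2 = 6*17 + 4 = 106, q_2 = 6*4 + 1 = 25.
  i=3: a_3=8, p_3 = 8*106 + 17 = 865, q_3 = 8*25 + 4 = 204.
  i=4: a_4=8, p_4 = 8*865 + 106 = 7026, q_4 = 8*204 + 25 = 1657.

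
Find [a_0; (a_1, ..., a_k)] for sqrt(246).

[15; (1, 2, 5, 1, 14, 1, 5, 2, 1, 30)]

Write x_i = (sqrt(246) + m_i)/d_i with (m_0, d_0) = (0, 1). a_0 = floor(sqrt(246)) = 15, since 15^2 = 225 <= 246 < 256 = 16^2.
Iterate m_{i+1} = d_i*a_i - m_i, d_{i+1} = (246 - m_{i+1}^2)/d_i, a_{i+1} = floor((a_0 + m_{i+1})/d_{i+1}):
  m_1 = 1*15 - 0 = 15, d_1 = (246 - 15^2)/1 = 21/1 = 21, a_1 = floor((15 + 15)/21) = 1.
  m_2 = 21*1 - 15 = 6, d_2 = (246 - 6^2)/21 = 210/21 = 10, a_2 = floor((15 + 6)/10) = 2.
  m_3 = 10*2 - 6 = 14, d_3 = (246 - 14^2)/10 = 50/10 = 5, a_3 = floor((15 + 14)/5) = 5.
  m_4 = 5*5 - 14 = 11, d_4 = (246 - 11^2)/5 = 125/5 = 25, a_4 = floor((15 + 11)/25) = 1.
  m_5 = 25*1 - 11 = 14, d_5 = (246 - 14^2)/25 = 50/25 = 2, a_5 = floor((15 + 14)/2) = 14.
  m_6 = 2*14 - 14 = 14, d_6 = (246 - 14^2)/2 = 50/2 = 25, a_6 = floor((15 + 14)/25) = 1.
  m_7 = 25*1 - 14 = 11, d_7 = (246 - 11^2)/25 = 125/25 = 5, a_7 = floor((15 + 11)/5) = 5.
  m_8 = 5*5 - 11 = 14, d_8 = (246 - 14^2)/5 = 50/5 = 10, a_8 = floor((15 + 14)/10) = 2.
  m_9 = 10*2 - 14 = 6, d_9 = (246 - 6^2)/10 = 210/10 = 21, a_9 = floor((15 + 6)/21) = 1.
  m_10 = 21*1 - 6 = 15, d_10 = (246 - 15^2)/21 = 21/21 = 1, a_10 = floor((15 + 15)/1) = 30.
  m_11 = 1*30 - 15 = 15, d_11 = (246 - 15^2)/1 = 21/1 = 21: (m_11, d_11) = (m_1, d_1) = (15, 21), so from here the quotients repeat a_1, ..., a_10; the period length is 10.
Hence the expansion of sqrt(246) is a_0 = 15 followed by the repeating block 1, 2, 5, 1, 14, 1, 5, 2, 1, 30 (period 10).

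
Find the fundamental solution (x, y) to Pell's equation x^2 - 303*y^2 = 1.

First expand sqrt(303) as a continued fraction. With x_i = (sqrt(303) + m_i)/d_i and (m_0, d_0) = (0, 1): a_0 = floor(sqrt(303)) = 17, since 17^2 = 289 <= 303 < 324 = 18^2.
Iterate m_{i+1} = d_i*a_i - m_i, d_{i+1} = (303 - m_{i+1}^2)/d_i, a_{i+1} = floor((a_0 + m_{i+1})/d_{i+1}):
  m_1 = 1*17 - 0 = 17, d_1 = (303 - 17^2)/1 = 14/1 = 14, a_1 = floor((17 + 17)/14) = 2.
  m_2 = 14*2 - 17 = 11, d_2 = (303 - 11^2)/14 = 182/14 = 13, a_2 = floor((17 + 11)/13) = 2.
  m_3 = 13*2 - 11 = 15, d_3 = (303 - 15^2)/13 = 78/13 = 6, a_3 = floor((17 + 15)/6) = 5.
  m_4 = 6*5 - 15 = 15, d_4 = (303 - 15^2)/6 = 78/6 = 13, a_4 = floor((17 + 15)/13) = 2.
  m_5 = 13*2 - 15 = 11, d_5 = (303 - 11^2)/13 = 182/13 = 14, a_5 = floor((17 + 11)/14) = 2.
  m_6 = 14*2 - 11 = 17, d_6 = (303 - 17^2)/14 = 14/14 = 1, a_6 = floor((17 + 17)/1) = 34.
  m_7 = 1*34 - 17 = 17, d_7 = (303 - 17^2)/1 = 14/1 = 14: (m_7, d_7) = (m_1, d_1) = (17, 14), so from here the quotients repeat a_1, ..., a_6; the period length is 6.
So sqrt(303) = [17; (2, 2, 5, 2, 2, 34)] with period length k = 6.
k is even, so the fundamental solution of x^2 - 303y^2 = 1 is (p_{k-1}, q_{k-1}) = (p_5, q_5); compute convergents through index 5.
Convergents (p_i = a_i*p_{i-1} + p_{i-2}, q_i = a_i*q_{i-1} + q_{i-2} with p_{-2}=0, p_{-1}=1, q_{-2}=1, q_{-1}=0):
  i=0: a_0=17, p_0 = 17*1 + 0 = 17, q_0 = 17*0 + 1 = 1.
  i=1: a_1=2, p_1 = 2*17 + 1 = 35, q_1 = 2*1 + 0 = 2.
  i=2: a_2=2, p_2 = 2*35 + 17 = 87, q_2 = 2*2 + 1 = 5.
  i=3: a_3=5, p_3 = 5*87 + 35 = 470, q_3 = 5*5 + 2 = 27.
  i=4: a_4=2, p_4 = 2*470 + 87 = 1027, q_4 = 2*27 + 5 = 59.
  i=5: a_5=2, p_5 = 2*1027 + 470 = 2524, q_5 = 2*59 + 27 = 145.
Check: 2524^2 - 303*145^2 = 6370576 - 6370575 = 1, so (x, y) = (2524, 145) solves the equation, and by the theorem it is the least positive solution.

(x, y) = (2524, 145)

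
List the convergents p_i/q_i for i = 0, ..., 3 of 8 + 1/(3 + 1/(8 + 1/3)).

Using the convergent recurrence p_i = a_i*p_{i-1} + p_{i-2}, q_i = a_i*q_{i-1} + q_{i-2} with p_{-2}=0, p_{-1}=1, q_{-2}=1, q_{-1}=0:
  i=0: a_0=8, p_0 = 8*1 + 0 = 8, q_0 = 8*0 + 1 = 1.
  i=1: a_1=3, p_1 = 3*8 + 1 = 25, q_1 = 3*1 + 0 = 3.
  i=2: a_2=8, p_2 = 8*25 + 8 = 208, q_2 = 8*3 + 1 = 25.
  i=3: a_3=3, p_3 = 3*208 + 25 = 649, q_3 = 3*25 + 3 = 78.

8/1, 25/3, 208/25, 649/78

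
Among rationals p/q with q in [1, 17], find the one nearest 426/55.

Expand x = 426/55 as a continued fraction with the Euclidean algorithm:
  426 = 7*55 + 41, so a_0 = 7.
  55 = 1*41 + 14, so a_1 = 1.
  41 = 2*14 + 13, so a_2 = 2.
  14 = 1*13 + 1, so a_3 = 1.
  13 = 13*1 + 0, so a_4 = 13.
so x = [7; 1, 2, 1, 13].
Convergents (p_i = a_i*p_{i-1} + p_{i-2}, q_i = a_i*q_{i-1} + q_{i-2} with p_{-2}=0, p_{-1}=1, q_{-2}=1, q_{-1}=0), until the denominator exceeds 17:
  i=0: a_0=7, p_0 = 7*1 + 0 = 7, q_0 = 7*0 + 1 = 1.
  i=1: a_1=1, p_1 = 1*7 + 1 = 8, q_1 = 1*1 + 0 = 1.
  i=2: a_2=2, p_2 = 2*8 + 7 = 23, q_2 = 2*1 + 1 = 3.
  i=3: a_3=1, p_3 = 1*23 + 8 = 31, q_3 = 1*3 + 1 = 4.
  i=4: a_4=13, p_4 = 13*31 + 23 = 426, q_4 = 13*4 + 3 = 55.
q_4 = 55 > 17, so the last convergent with denominator <= 17 is p_3/q_3 = 31/4.
The closest fraction with denominator <= 17 is either p_3/q_3 or the intermediate fraction (k*p_3 + p_2)/(k*q_3 + q_2) with the largest k >= 1 whose denominator stays <= 17; these approach x as k grows, and every other convergent or intermediate fraction in range is farther away.
Largest k: floor((17 - q_2)/q_3) = floor((17 - 3)/4) = 3.
That gives (3*31 + 23)/(3*4 + 3) = 116/15.
Compare the errors: |x - 31/4| = |426*4 - 31*55|/(55*4) = 1/220, and |x - 116/15| = |426*15 - 116*55|/(55*15) = 10/825.
Cross-multiplying, 1*825 = 825 < 2200 = 10*220, so 1/220 is smaller: the convergent 31/4 is closer to x than 116/15.

31/4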